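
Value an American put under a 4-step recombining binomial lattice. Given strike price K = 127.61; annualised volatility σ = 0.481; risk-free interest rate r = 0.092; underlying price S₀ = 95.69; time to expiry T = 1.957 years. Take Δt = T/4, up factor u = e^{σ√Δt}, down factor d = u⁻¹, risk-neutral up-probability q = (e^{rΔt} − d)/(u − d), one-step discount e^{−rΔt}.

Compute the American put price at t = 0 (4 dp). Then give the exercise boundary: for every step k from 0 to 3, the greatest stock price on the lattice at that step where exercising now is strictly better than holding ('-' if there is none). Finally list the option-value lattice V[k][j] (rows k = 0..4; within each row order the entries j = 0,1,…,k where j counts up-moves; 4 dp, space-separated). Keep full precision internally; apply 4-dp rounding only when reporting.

params: Δt=0.48925 u=1.39996 d=0.71431 q=0.48382 e^(-rΔt)=0.95599
t_4 payoffs: 102.6981 78.7856 31.9200 0.0000 0.0000
t_3: node(3,0) S=34.8756 payoff=92.7344 vs cont=87.1179 → 92.7344 [stop]  node(3,1) S=68.3521 payoff=59.2579 vs cont=53.6414 → 59.2579 [stop]  node(3,2) S=133.9620 payoff=0.0000 vs cont=15.7513 → 15.7513 [wait]  node(3,3) S=262.5497 payoff=0.0000 vs cont=0.0000 → 0.0000 [wait]  ⇒ S*(3)=68.3521
t_2: node(2,0) S=48.8244 payoff=78.7856 vs cont=73.1691 → 78.7856 [stop]  node(2,1) S=95.6900 payoff=31.9200 vs cont=36.5268 → 36.5268 [wait]  node(2,2) S=187.5411 payoff=0.0000 vs cont=7.7726 → 7.7726 [wait]  ⇒ S*(2)=48.8244
t_1: node(1,0) S=68.3521 payoff=59.2579 vs cont=55.7722 → 59.2579 [stop]  node(1,1) S=133.9620 payoff=0.0000 vs cont=21.6196 → 21.6196 [wait]  ⇒ S*(1)=68.3521
t_0: node(0,0) S=95.6900 payoff=31.9200 vs cont=39.2411 → 39.2411 [wait]  ⇒ S*(0)=-

price = 39.2411
boundary = - 68.3521 48.8244 68.3521
tree:
39.2411
59.2579 21.6196
78.7856 36.5268 7.7726
92.7344 59.2579 15.7513 0.0000
102.6981 78.7856 31.9200 0.0000 0.0000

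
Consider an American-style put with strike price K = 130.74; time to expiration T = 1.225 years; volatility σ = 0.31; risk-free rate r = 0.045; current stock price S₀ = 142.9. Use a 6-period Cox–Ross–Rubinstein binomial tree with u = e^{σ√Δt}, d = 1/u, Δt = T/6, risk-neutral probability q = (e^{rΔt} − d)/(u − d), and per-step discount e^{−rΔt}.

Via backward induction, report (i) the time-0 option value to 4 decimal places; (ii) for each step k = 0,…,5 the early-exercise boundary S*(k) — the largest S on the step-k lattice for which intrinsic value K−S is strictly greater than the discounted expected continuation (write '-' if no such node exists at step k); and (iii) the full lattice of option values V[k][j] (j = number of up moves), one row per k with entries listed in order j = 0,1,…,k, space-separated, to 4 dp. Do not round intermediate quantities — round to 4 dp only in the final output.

Δt=0.20417  u=1.15036  d=0.86929  q=0.49788  discount=0.99085
step 6 (expiry): payoffs max(K−S,0) = 69.0755 49.1380 22.7542 0.0000 0.0000 0.0000 0.0000
step 5: (k=5,j=0): S=70.9362, (K−S)⁺=59.8038, hold=58.6081 ⇒ V=59.8038 exercise | (k=5,j=1): S=93.8715, (K−S)⁺=36.8685, hold=35.6729 ⇒ V=36.8685 exercise | (k=5,j=2): S=124.2222, (K−S)⁺=6.5178, hold=11.3209 ⇒ V=11.3209 continue | (k=5,j=3): S=164.3861, (K−S)⁺=0.0000, hold=0.0000 ⇒ V=0.0000 continue | (k=5,j=4): S=217.5359, (K−S)⁺=0.0000, hold=0.0000 ⇒ V=0.0000 continue | (k=5,j=5): S=287.8702, (K−S)⁺=0.0000, hold=0.0000 ⇒ V=0.0000 continue  boundary S*=93.8715
step 4: (k=4,j=0): S=81.6020, (K−S)⁺=49.1380, hold=47.9423 ⇒ V=49.1380 exercise | (k=4,j=1): S=107.9858, (K−S)⁺=22.7542, hold=23.9281 ⇒ V=23.9281 continue | (k=4,j=2): S=142.9000, (K−S)⁺=0.0000, hold=5.6325 ⇒ V=5.6325 continue | (k=4,j=3): S=189.1028, (K−S)⁺=0.0000, hold=0.0000 ⇒ V=0.0000 continue | (k=4,j=4): S=250.2441, (K−S)⁺=0.0000, hold=0.0000 ⇒ V=0.0000 continue  boundary S*=81.6020
step 3: (k=3,j=0): S=93.8715, (K−S)⁺=36.8685, hold=36.2520 ⇒ V=36.8685 exercise | (k=3,j=1): S=124.2222, (K−S)⁺=6.5178, hold=14.6836 ⇒ V=14.6836 continue | (k=3,j=2): S=164.3861, (K−S)⁺=0.0000, hold=2.8023 ⇒ V=2.8023 continue | (k=3,j=3): S=217.5359, (K−S)⁺=0.0000, hold=0.0000 ⇒ V=0.0000 continue  boundary S*=93.8715
step 2: (k=2,j=0): S=107.9858, (K−S)⁺=22.7542, hold=25.5870 ⇒ V=25.5870 continue | (k=2,j=1): S=142.9000, (K−S)⁺=0.0000, hold=8.6880 ⇒ V=8.6880 continue | (k=2,j=2): S=189.1028, (K−S)⁺=0.0000, hold=1.3942 ⇒ V=1.3942 continue  boundary S*=-
step 1: (k=1,j=0): S=124.2222, (K−S)⁺=6.5178, hold=17.0163 ⇒ V=17.0163 continue | (k=1,j=1): S=164.3861, (K−S)⁺=0.0000, hold=5.0103 ⇒ V=5.0103 continue  boundary S*=-
step 0: (k=0,j=0): S=142.9000, (K−S)⁺=0.0000, hold=10.9378 ⇒ V=10.9378 continue  boundary S*=-

price = 10.9378
boundary = - - - 93.8715 81.6020 93.8715
tree:
10.9378
17.0163 5.0103
25.5870 8.6880 1.3942
36.8685 14.6836 2.8023 0.0000
49.1380 23.9281 5.6325 0.0000 0.0000
59.8038 36.8685 11.3209 0.0000 0.0000 0.0000
69.0755 49.1380 22.7542 0.0000 0.0000 0.0000 0.0000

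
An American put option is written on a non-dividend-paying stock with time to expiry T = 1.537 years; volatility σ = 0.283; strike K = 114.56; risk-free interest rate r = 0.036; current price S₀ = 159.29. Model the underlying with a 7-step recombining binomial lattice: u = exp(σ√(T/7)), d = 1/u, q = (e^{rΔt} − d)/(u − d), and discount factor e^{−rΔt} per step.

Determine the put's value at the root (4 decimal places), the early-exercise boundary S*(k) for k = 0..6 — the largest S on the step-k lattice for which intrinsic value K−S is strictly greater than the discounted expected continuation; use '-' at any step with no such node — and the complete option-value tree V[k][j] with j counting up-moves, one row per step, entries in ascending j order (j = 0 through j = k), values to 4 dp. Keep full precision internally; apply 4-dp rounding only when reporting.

price = 3.4557
boundary = - - - - - 82.0788 93.7179
tree:
3.4557
5.7126 1.2244
9.2491 2.2208 0.2344
14.5912 3.9844 0.4694 0.0000
22.2626 7.0520 0.9402 0.0000 0.0000
32.4812 12.2651 1.8829 0.0000 0.0000 0.0000
42.6748 20.8421 3.7711 0.0000 0.0000 0.0000 0.0000
51.6025 32.4812 7.5526 0.0000 0.0000 0.0000 0.0000 0.0000

Δt=0.21957  u=1.14180  d=0.87581  q=0.49673  discount=0.99213
step 7 (expiry): payoffs max(K−S,0) = 51.6025 32.4812 7.5526 0.0000 0.0000 0.0000 0.0000 0.0000
step 6: (k=6,j=0): S=71.8852, (K−S)⁺=42.6748, hold=41.7729 ⇒ V=42.6748 exercise | (k=6,j=1): S=93.7179, (K−S)⁺=20.8421, hold=19.9402 ⇒ V=20.8421 exercise | (k=6,j=2): S=122.1815, (K−S)⁺=0.0000, hold=3.7711 ⇒ V=3.7711 continue | (k=6,j=3): S=159.2900, (K−S)⁺=0.0000, hold=0.0000 ⇒ V=0.0000 continue | (k=6,j=4): S=207.6690, (K−S)⁺=0.0000, hold=0.0000 ⇒ V=0.0000 continue | (k=6,j=5): S=270.7414, (K−S)⁺=0.0000, hold=0.0000 ⇒ V=0.0000 continue | (k=6,j=6): S=352.9699, (K−S)⁺=0.0000, hold=0.0000 ⇒ V=0.0000 continue  boundary S*=93.7179
step 5: (k=5,j=0): S=82.0788, (K−S)⁺=32.4812, hold=31.5793 ⇒ V=32.4812 exercise | (k=5,j=1): S=107.0074, (K−S)⁺=7.5526, hold=12.2651 ⇒ V=12.2651 continue | (k=5,j=2): S=139.5073, (K−S)⁺=0.0000, hold=1.8829 ⇒ V=1.8829 continue | (k=5,j=3): S=181.8779, (K−S)⁺=0.0000, hold=0.0000 ⇒ V=0.0000 continue | (k=5,j=4): S=237.1172, (K−S)⁺=0.0000, hold=0.0000 ⇒ V=0.0000 continue | (k=5,j=5): S=309.1336, (K−S)⁺=0.0000, hold=0.0000 ⇒ V=0.0000 continue  boundary S*=82.0788
step 4: (k=4,j=0): S=93.7179, (K−S)⁺=20.8421, hold=22.2626 ⇒ V=22.2626 continue | (k=4,j=1): S=122.1815, (K−S)⁺=0.0000, hold=7.0520 ⇒ V=7.0520 continue | (k=4,j=2): S=159.2900, (K−S)⁺=0.0000, hold=0.9402 ⇒ V=0.9402 continue | (k=4,j=3): S=207.6690, (K−S)⁺=0.0000, hold=0.0000 ⇒ V=0.0000 continue | (k=4,j=4): S=270.7414, (K−S)⁺=0.0000, hold=0.0000 ⇒ V=0.0000 continue  boundary S*=-
step 3: (k=3,j=0): S=107.0074, (K−S)⁺=7.5526, hold=14.5912 ⇒ V=14.5912 continue | (k=3,j=1): S=139.5073, (K−S)⁺=0.0000, hold=3.9844 ⇒ V=3.9844 continue | (k=3,j=2): S=181.8779, (K−S)⁺=0.0000, hold=0.4694 ⇒ V=0.4694 continue | (k=3,j=3): S=237.1172, (K−S)⁺=0.0000, hold=0.0000 ⇒ V=0.0000 continue  boundary S*=-
step 2: (k=2,j=0): S=122.1815, (K−S)⁺=0.0000, hold=9.2491 ⇒ V=9.2491 continue | (k=2,j=1): S=159.2900, (K−S)⁺=0.0000, hold=2.2208 ⇒ V=2.2208 continue | (k=2,j=2): S=207.6690, (K−S)⁺=0.0000, hold=0.2344 ⇒ V=0.2344 continue  boundary S*=-
step 1: (k=1,j=0): S=139.5073, (K−S)⁺=0.0000, hold=5.7126 ⇒ V=5.7126 continue | (k=1,j=1): S=181.8779, (K−S)⁺=0.0000, hold=1.2244 ⇒ V=1.2244 continue  boundary S*=-
step 0: (k=0,j=0): S=159.2900, (K−S)⁺=0.0000, hold=3.4557 ⇒ V=3.4557 continue  boundary S*=-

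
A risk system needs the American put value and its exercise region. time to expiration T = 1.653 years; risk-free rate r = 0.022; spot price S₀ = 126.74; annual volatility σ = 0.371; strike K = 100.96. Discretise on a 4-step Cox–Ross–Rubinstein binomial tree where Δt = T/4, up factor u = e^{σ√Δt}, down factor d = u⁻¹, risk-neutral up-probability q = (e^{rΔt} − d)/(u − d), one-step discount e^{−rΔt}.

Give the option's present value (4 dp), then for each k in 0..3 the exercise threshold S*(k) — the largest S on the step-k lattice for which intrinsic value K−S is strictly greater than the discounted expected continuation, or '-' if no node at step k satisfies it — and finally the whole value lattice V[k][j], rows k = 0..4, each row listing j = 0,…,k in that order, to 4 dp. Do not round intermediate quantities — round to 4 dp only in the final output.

price = 10.6653
boundary = - - - 61.9700
tree:
10.6653
17.0048 3.4240
26.3172 6.3941 0.0000
38.9900 11.9408 0.0000 0.0000
52.1393 22.2991 0.0000 0.0000 0.0000

Δt=0.41325  u=1.26934  d=0.78781  q=0.45962  discount=0.99095
step 4 (expiry): payoffs max(K−S,0) = 52.1393 22.2991 0.0000 0.0000 0.0000
step 3: (k=3,j=0): S=61.9700, (K−S)⁺=38.9900, hold=38.0762 ⇒ V=38.9900 exercise | (k=3,j=1): S=99.8473, (K−S)⁺=1.1127, hold=11.9408 ⇒ V=11.9408 continue | (k=3,j=2): S=160.8759, (K−S)⁺=0.0000, hold=0.0000 ⇒ V=0.0000 continue | (k=3,j=3): S=259.2064, (K−S)⁺=0.0000, hold=0.0000 ⇒ V=0.0000 continue  boundary S*=61.9700
step 2: (k=2,j=0): S=78.6609, (K−S)⁺=22.2991, hold=26.3172 ⇒ V=26.3172 continue | (k=2,j=1): S=126.7400, (K−S)⁺=0.0000, hold=6.3941 ⇒ V=6.3941 continue | (k=2,j=2): S=204.2059, (K−S)⁺=0.0000, hold=0.0000 ⇒ V=0.0000 continue  boundary S*=-
step 1: (k=1,j=0): S=99.8473, (K−S)⁺=1.1127, hold=17.0048 ⇒ V=17.0048 continue | (k=1,j=1): S=160.8759, (K−S)⁺=0.0000, hold=3.4240 ⇒ V=3.4240 continue  boundary S*=-
step 0: (k=0,j=0): S=126.7400, (K−S)⁺=0.0000, hold=10.6653 ⇒ V=10.6653 continue  boundary S*=-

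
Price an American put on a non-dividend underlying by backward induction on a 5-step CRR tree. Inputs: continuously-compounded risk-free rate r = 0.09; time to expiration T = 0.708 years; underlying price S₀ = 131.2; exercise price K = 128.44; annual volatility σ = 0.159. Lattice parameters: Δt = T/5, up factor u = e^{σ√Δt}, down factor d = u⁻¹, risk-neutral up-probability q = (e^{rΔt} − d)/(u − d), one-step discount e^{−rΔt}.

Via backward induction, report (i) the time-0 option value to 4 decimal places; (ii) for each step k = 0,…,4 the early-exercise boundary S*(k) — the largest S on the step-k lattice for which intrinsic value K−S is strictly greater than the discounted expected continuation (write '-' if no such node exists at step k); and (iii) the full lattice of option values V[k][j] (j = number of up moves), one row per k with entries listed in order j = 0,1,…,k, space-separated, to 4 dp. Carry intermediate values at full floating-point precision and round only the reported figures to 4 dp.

Δt=0.14160, u=1.06166, d=0.94192, q=0.59216, disc=e^(-rΔt)=0.98734
k=5 terminal: V=max(K-S,0) → 31.1627 18.7971 4.8597 0.0000 0.0000 0.0000
k=4: j=0 S=103.2752 intr=25.1648 cont=23.5383 V=25.1648[EX]; j=1 S=116.4032 intr=12.0368 cont=10.4103 V=12.0368[EX]; j=2 S=131.2000 intr=0.0000 cont=1.9568 V=1.9568[hold]; j=3 S=147.8777 intr=0.0000 cont=0.0000 V=0.0000[hold]; j=4 S=166.6754 intr=0.0000 cont=0.0000 V=0.0000[hold]  S*(4)=116.4032
k=3: j=0 S=109.6429 intr=18.7971 cont=17.1706 V=18.7971[EX]; j=1 S=123.5803 intr=4.8597 cont=5.9910 V=5.9910[hold]; j=2 S=139.2895 intr=0.0000 cont=0.7880 V=0.7880[hold]; j=3 S=156.9955 intr=0.0000 cont=0.0000 V=0.0000[hold]  S*(3)=109.6429
k=2: j=0 S=116.4032 intr=12.0368 cont=11.0718 V=12.0368[EX]; j=1 S=131.2000 intr=0.0000 cont=2.8731 V=2.8731[hold]; j=2 S=147.8777 intr=0.0000 cont=0.3173 V=0.3173[hold]  S*(2)=116.4032
k=1: j=0 S=123.5803 intr=4.8597 cont=6.5267 V=6.5267[hold]; j=1 S=139.2895 intr=0.0000 cont=1.3424 V=1.3424[hold]  S*(1)=-
k=0: j=0 S=131.2000 intr=0.0000 cont=3.4130 V=3.4130[hold]  S*(0)=-

price = 3.4130
boundary = - - 116.4032 109.6429 116.4032
tree:
3.4130
6.5267 1.3424
12.0368 2.8731 0.3173
18.7971 5.9910 0.7880 0.0000
25.1648 12.0368 1.9568 0.0000 0.0000
31.1627 18.7971 4.8597 0.0000 0.0000 0.0000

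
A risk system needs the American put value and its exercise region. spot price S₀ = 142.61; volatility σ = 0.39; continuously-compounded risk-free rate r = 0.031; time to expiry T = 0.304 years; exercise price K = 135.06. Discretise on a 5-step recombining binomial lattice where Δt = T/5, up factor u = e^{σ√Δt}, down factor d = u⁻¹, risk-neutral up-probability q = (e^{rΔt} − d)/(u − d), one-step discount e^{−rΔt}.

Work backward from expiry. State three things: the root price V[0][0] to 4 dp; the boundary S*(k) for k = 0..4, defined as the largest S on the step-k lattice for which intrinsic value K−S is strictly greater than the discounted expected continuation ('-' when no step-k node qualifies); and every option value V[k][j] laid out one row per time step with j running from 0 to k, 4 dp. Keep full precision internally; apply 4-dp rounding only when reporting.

Δt=0.06080, u=1.10094, d=0.90831, q=0.48577, disc=e^(-rΔt)=0.99812
k=5 terminal: V=max(K-S,0) → 46.8880 28.1894 5.5253 0.0000 0.0000 0.0000
k=4: j=0 S=97.0721 intr=37.9879 cont=37.7336 V=37.9879[EX]; j=1 S=117.6582 intr=17.4018 cont=17.1475 V=17.4018[EX]; j=2 S=142.6100 intr=0.0000 cont=2.8359 V=2.8359[hold]; j=3 S=172.8533 intr=0.0000 cont=0.0000 V=0.0000[hold]; j=4 S=209.5103 intr=0.0000 cont=0.0000 V=0.0000[hold]  S*(4)=117.6582
k=3: j=0 S=106.8706 intr=28.1894 cont=27.9350 V=28.1894[EX]; j=1 S=129.5347 intr=5.5253 cont=10.3067 V=10.3067[hold]; j=2 S=157.0051 intr=0.0000 cont=1.4556 V=1.4556[hold]; j=3 S=190.3012 intr=0.0000 cont=0.0000 V=0.0000[hold]  S*(3)=106.8706
k=2: j=0 S=117.6582 intr=17.4018 cont=19.4657 V=19.4657[hold]; j=1 S=142.6100 intr=0.0000 cont=5.9957 V=5.9957[hold]; j=2 S=172.8533 intr=0.0000 cont=0.7471 V=0.7471[hold]  S*(2)=-
k=1: j=0 S=129.5347 intr=5.5253 cont=12.8981 V=12.8981[hold]; j=1 S=157.0051 intr=0.0000 cont=3.4396 V=3.4396[hold]  S*(1)=-
k=0: j=0 S=142.6100 intr=0.0000 cont=8.2878 V=8.2878[hold]  S*(0)=-

price = 8.2878
boundary = - - - 106.8706 117.6582
tree:
8.2878
12.8981 3.4396
19.4657 5.9957 0.7471
28.1894 10.3067 1.4556 0.0000
37.9879 17.4018 2.8359 0.0000 0.0000
46.8880 28.1894 5.5253 0.0000 0.0000 0.0000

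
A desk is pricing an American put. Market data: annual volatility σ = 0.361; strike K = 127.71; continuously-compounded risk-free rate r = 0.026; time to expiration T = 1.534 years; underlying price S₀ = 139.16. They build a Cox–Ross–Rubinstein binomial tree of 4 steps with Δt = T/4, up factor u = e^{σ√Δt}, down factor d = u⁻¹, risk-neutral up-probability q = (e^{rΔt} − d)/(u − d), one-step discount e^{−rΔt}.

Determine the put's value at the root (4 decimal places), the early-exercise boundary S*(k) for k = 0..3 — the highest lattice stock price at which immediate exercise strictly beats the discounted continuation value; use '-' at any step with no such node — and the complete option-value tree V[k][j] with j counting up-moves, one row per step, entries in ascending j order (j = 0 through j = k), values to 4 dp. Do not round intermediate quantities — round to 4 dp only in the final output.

price = 16.2354
boundary = - - - 71.1614
tree:
16.2354
25.7516 5.7042
39.3123 10.8006 0.0000
56.5486 20.4503 0.0000 0.0000
70.8044 38.7214 0.0000 0.0000 0.0000

Δt=0.38350, u=1.25052, d=0.79967, q=0.46657, disc=e^(-rΔt)=0.99008
k=4 terminal: V=max(K-S,0) → 70.8044 38.7214 0.0000 0.0000 0.0000
k=3: j=0 S=71.1614 intr=56.5486 cont=55.2815 V=56.5486[EX]; j=1 S=111.2819 intr=16.4281 cont=20.4503 V=20.4503[hold]; j=2 S=174.0221 intr=0.0000 cont=0.0000 V=0.0000[hold]; j=3 S=272.1349 intr=0.0000 cont=0.0000 V=0.0000[hold]  S*(3)=71.1614
k=2: j=0 S=88.9886 intr=38.7214 cont=39.3123 V=39.3123[hold]; j=1 S=139.1600 intr=0.0000 cont=10.8006 V=10.8006[hold]; j=2 S=217.6177 intr=0.0000 cont=0.0000 V=0.0000[hold]  S*(2)=-
k=1: j=0 S=111.2819 intr=16.4281 cont=25.7516 V=25.7516[hold]; j=1 S=174.0221 intr=0.0000 cont=5.7042 V=5.7042[hold]  S*(1)=-
k=0: j=0 S=139.1600 intr=0.0000 cont=16.2354 V=16.2354[hold]  S*(0)=-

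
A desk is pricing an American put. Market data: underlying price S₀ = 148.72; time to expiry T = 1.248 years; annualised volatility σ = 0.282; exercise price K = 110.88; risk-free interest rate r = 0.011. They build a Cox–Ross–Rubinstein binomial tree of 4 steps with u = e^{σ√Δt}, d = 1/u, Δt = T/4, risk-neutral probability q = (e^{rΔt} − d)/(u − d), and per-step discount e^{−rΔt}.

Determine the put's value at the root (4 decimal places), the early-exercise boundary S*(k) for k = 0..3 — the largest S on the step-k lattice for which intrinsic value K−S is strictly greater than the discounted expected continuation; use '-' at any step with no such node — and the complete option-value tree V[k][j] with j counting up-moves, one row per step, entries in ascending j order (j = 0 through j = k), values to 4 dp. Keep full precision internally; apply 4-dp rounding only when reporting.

Δt=0.31200  u=1.17060  d=0.85426  q=0.47157  discount=0.99657
step 4 (expiry): payoffs max(K−S,0) = 31.6782 2.3494 0.0000 0.0000 0.0000
step 3: (k=3,j=0): S=92.7136, (K−S)⁺=18.1664, hold=17.7865 ⇒ V=18.1664 exercise | (k=3,j=1): S=127.0459, (K−S)⁺=0.0000, hold=1.2372 ⇒ V=1.2372 continue | (k=3,j=2): S=174.0917, (K−S)⁺=0.0000, hold=0.0000 ⇒ V=0.0000 continue | (k=3,j=3): S=238.5587, (K−S)⁺=0.0000, hold=0.0000 ⇒ V=0.0000 continue  boundary S*=92.7136
step 2: (k=2,j=0): S=108.5306, (K−S)⁺=2.3494, hold=10.1482 ⇒ V=10.1482 continue | (k=2,j=1): S=148.7200, (K−S)⁺=0.0000, hold=0.6516 ⇒ V=0.6516 continue | (k=2,j=2): S=203.7917, (K−S)⁺=0.0000, hold=0.0000 ⇒ V=0.0000 continue  boundary S*=-
step 1: (k=1,j=0): S=127.0459, (K−S)⁺=0.0000, hold=5.6505 ⇒ V=5.6505 continue | (k=1,j=1): S=174.0917, (K−S)⁺=0.0000, hold=0.3431 ⇒ V=0.3431 continue  boundary S*=-
step 0: (k=0,j=0): S=148.7200, (K−S)⁺=0.0000, hold=3.1369 ⇒ V=3.1369 continue  boundary S*=-

price = 3.1369
boundary = - - - 92.7136
tree:
3.1369
5.6505 0.3431
10.1482 0.6516 0.0000
18.1664 1.2372 0.0000 0.0000
31.6782 2.3494 0.0000 0.0000 0.0000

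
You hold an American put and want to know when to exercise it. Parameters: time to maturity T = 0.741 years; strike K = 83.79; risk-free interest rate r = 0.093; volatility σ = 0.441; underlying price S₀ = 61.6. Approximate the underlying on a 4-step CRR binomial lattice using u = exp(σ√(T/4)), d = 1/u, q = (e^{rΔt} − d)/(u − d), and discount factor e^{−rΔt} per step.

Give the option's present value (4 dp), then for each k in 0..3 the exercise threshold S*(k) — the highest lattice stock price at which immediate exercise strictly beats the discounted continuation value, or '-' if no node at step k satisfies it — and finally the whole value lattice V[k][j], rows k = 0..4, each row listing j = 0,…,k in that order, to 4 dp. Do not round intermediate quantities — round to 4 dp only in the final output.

price = 22.8517
boundary = - 50.9504 61.6000 50.9504
tree:
22.8517
32.8396 13.5884
41.6481 22.1900 5.3984
48.9337 32.8396 10.9449 0.0000
54.9598 41.6481 22.1900 0.0000 0.0000

Δt=0.18525  u=1.20902  d=0.82712  q=0.49819  discount=0.98292
step 4 (expiry): payoffs max(K−S,0) = 54.9598 41.6481 22.1900 0.0000 0.0000
step 3: (k=3,j=0): S=34.8563, (K−S)⁺=48.9337, hold=47.5025 ⇒ V=48.9337 exercise | (k=3,j=1): S=50.9504, (K−S)⁺=32.8396, hold=31.4084 ⇒ V=32.8396 exercise | (k=3,j=2): S=74.4756, (K−S)⁺=9.3144, hold=10.9449 ⇒ V=10.9449 continue | (k=3,j=3): S=108.8630, (K−S)⁺=0.0000, hold=0.0000 ⇒ V=0.0000 continue  boundary S*=50.9504
step 2: (k=2,j=0): S=42.1419, (K−S)⁺=41.6481, hold=40.2169 ⇒ V=41.6481 exercise | (k=2,j=1): S=61.6000, (K−S)⁺=22.1900, hold=21.5572 ⇒ V=22.1900 exercise | (k=2,j=2): S=90.0424, (K−S)⁺=0.0000, hold=5.3984 ⇒ V=5.3984 continue  boundary S*=61.6000
step 1: (k=1,j=0): S=50.9504, (K−S)⁺=32.8396, hold=31.4084 ⇒ V=32.8396 exercise | (k=1,j=1): S=74.4756, (K−S)⁺=9.3144, hold=13.5884 ⇒ V=13.5884 continue  boundary S*=50.9504
step 0: (k=0,j=0): S=61.6000, (K−S)⁺=22.1900, hold=22.8517 ⇒ V=22.8517 continue  boundary S*=-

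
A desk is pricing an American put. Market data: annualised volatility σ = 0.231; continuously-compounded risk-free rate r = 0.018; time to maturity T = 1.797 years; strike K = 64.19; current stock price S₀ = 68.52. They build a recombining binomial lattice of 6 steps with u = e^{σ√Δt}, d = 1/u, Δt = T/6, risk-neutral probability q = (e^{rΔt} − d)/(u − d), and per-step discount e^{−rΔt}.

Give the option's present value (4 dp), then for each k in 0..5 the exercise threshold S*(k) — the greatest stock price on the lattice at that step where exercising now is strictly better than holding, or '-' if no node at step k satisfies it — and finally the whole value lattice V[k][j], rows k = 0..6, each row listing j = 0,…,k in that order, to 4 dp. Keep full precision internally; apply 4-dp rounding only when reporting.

price = 5.4927
boundary = - - - 46.8931 41.3244 46.8931
tree:
5.4927
8.3599 2.5662
12.2900 4.3577 0.7282
17.2969 7.2094 1.4349 0.0000
22.8656 11.4920 2.8273 0.0000 0.0000
27.7731 17.2969 5.5712 0.0000 0.0000 0.0000
32.0977 22.8656 10.9777 0.0000 0.0000 0.0000 0.0000

Δt=0.29950, u=1.13476, d=0.88125, q=0.48976, disc=e^(-rΔt)=0.99462
k=6 terminal: V=max(K-S,0) → 32.0977 22.8656 10.9777 0.0000 0.0000 0.0000 0.0000
k=5: j=0 S=36.4169 intr=27.7731 cont=27.4280 V=27.7731[EX]; j=1 S=46.8931 intr=17.2969 cont=16.9518 V=17.2969[EX]; j=2 S=60.3830 intr=3.8070 cont=5.5712 V=5.5712[hold]; j=3 S=77.7535 intr=0.0000 cont=0.0000 V=0.0000[hold]; j=4 S=100.1212 intr=0.0000 cont=0.0000 V=0.0000[hold]; j=5 S=128.9233 intr=0.0000 cont=0.0000 V=0.0000[hold]  S*(5)=46.8931
k=4: j=0 S=41.3244 intr=22.8656 cont=22.5205 V=22.8656[EX]; j=1 S=53.2123 intr=10.9777 cont=11.4920 V=11.4920[hold]; j=2 S=68.5200 intr=0.0000 cont=2.8273 V=2.8273[hold]; j=3 S=88.2314 intr=0.0000 cont=0.0000 V=0.0000[hold]; j=4 S=113.6132 intr=0.0000 cont=0.0000 V=0.0000[hold]  S*(4)=41.3244
k=3: j=0 S=46.8931 intr=17.2969 cont=17.2023 V=17.2969[EX]; j=1 S=60.3830 intr=3.8070 cont=7.2094 V=7.2094[hold]; j=2 S=77.7535 intr=0.0000 cont=1.4349 V=1.4349[hold]; j=3 S=100.1212 intr=0.0000 cont=0.0000 V=0.0000[hold]  S*(3)=46.8931
k=2: j=0 S=53.2123 intr=10.9777 cont=12.2900 V=12.2900[hold]; j=1 S=68.5200 intr=0.0000 cont=4.3577 V=4.3577[hold]; j=2 S=88.2314 intr=0.0000 cont=0.7282 V=0.7282[hold]  S*(2)=-
k=1: j=0 S=60.3830 intr=3.8070 cont=8.3599 V=8.3599[hold]; j=1 S=77.7535 intr=0.0000 cont=2.5662 V=2.5662[hold]  S*(1)=-
k=0: j=0 S=68.5200 intr=0.0000 cont=5.4927 V=5.4927[hold]  S*(0)=-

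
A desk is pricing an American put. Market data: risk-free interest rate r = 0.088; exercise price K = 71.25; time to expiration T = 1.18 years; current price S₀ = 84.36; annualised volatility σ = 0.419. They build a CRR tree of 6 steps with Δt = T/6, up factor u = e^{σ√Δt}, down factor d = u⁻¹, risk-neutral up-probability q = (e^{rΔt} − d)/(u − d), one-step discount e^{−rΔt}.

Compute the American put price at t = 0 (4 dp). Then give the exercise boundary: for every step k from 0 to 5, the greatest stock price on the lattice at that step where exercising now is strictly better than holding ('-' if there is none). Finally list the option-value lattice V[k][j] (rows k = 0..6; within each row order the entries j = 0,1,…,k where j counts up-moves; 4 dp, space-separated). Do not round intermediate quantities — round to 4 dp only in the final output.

Δt=0.19667, u=1.20420, d=0.83043, q=0.50039, disc=e^(-rΔt)=0.98284
k=6 terminal: V=max(K-S,0) → 43.5839 31.1316 13.0745 0.0000 0.0000 0.0000 0.0000
k=5: j=0 S=33.3155 intr=37.9345 cont=36.7121 V=37.9345[EX]; j=1 S=48.3106 intr=22.9394 cont=21.7170 V=22.9394[EX]; j=2 S=70.0549 intr=1.1951 cont=6.4201 V=6.4201[hold]; j=3 S=101.5862 intr=0.0000 cont=0.0000 V=0.0000[hold]; j=4 S=147.3096 intr=0.0000 cont=0.0000 V=0.0000[hold]; j=5 S=213.6129 intr=0.0000 cont=0.0000 V=0.0000[hold]  S*(5)=48.3106
k=4: j=0 S=40.1184 intr=31.1316 cont=29.9091 V=31.1316[EX]; j=1 S=58.1755 intr=13.0745 cont=14.4217 V=14.4217[hold]; j=2 S=84.3600 intr=0.0000 cont=3.1526 V=3.1526[hold]; j=3 S=122.3300 intr=0.0000 cont=0.0000 V=0.0000[hold]; j=4 S=177.3901 intr=0.0000 cont=0.0000 V=0.0000[hold]  S*(4)=40.1184
k=3: j=0 S=48.3106 intr=22.9394 cont=22.3795 V=22.9394[EX]; j=1 S=70.0549 intr=1.1951 cont=8.6321 V=8.6321[hold]; j=2 S=101.5862 intr=0.0000 cont=1.5480 V=1.5480[hold]; j=3 S=147.3096 intr=0.0000 cont=0.0000 V=0.0000[hold]  S*(3)=48.3106
k=2: j=0 S=58.1755 intr=13.0745 cont=15.5095 V=15.5095[hold]; j=1 S=84.3600 intr=0.0000 cont=5.0000 V=5.0000[hold]; j=2 S=122.3300 intr=0.0000 cont=0.7602 V=0.7602[hold]  S*(2)=-
k=1: j=0 S=70.0549 intr=1.1951 cont=10.0748 V=10.0748[hold]; j=1 S=101.5862 intr=0.0000 cont=2.8291 V=2.8291[hold]  S*(1)=-
k=0: j=0 S=84.3600 intr=0.0000 cont=6.3385 V=6.3385[hold]  S*(0)=-

price = 6.3385
boundary = - - - 48.3106 40.1184 48.3106
tree:
6.3385
10.0748 2.8291
15.5095 5.0000 0.7602
22.9394 8.6321 1.5480 0.0000
31.1316 14.4217 3.1526 0.0000 0.0000
37.9345 22.9394 6.4201 0.0000 0.0000 0.0000
43.5839 31.1316 13.0745 0.0000 0.0000 0.0000 0.0000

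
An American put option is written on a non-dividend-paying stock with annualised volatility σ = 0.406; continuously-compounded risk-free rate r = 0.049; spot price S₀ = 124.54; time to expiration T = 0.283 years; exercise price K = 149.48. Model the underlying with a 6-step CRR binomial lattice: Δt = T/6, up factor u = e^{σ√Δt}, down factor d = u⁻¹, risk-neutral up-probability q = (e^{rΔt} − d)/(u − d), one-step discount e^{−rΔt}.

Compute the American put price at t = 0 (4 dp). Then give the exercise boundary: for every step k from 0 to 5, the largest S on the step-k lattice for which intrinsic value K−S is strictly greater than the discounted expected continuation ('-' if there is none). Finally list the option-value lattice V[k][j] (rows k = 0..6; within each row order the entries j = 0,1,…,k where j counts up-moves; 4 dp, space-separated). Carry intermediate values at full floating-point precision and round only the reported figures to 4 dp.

price = 26.9078
boundary = - - 104.4050 114.0289 124.5400 136.0200
tree:
26.9078
35.5764 18.0509
45.0750 25.9001 10.0013
53.8867 35.4511 16.1241 3.7030
61.9547 45.0750 24.9400 7.0637 0.2377
69.3417 53.8867 35.4511 13.4600 0.4681 0.0000
76.1053 61.9547 45.0750 24.9400 0.9219 0.0000 0.0000

params: Δt=0.04717 u=1.09218 d=0.91560 q=0.49107 e^(-rΔt)=0.99769
t_6 payoffs: 76.1053 61.9547 45.0750 24.9400 0.9219 0.0000 0.0000
t_5: node(5,0) S=80.1383 payoff=69.3417 vs cont=68.9966 → 69.3417 [stop]  node(5,1) S=95.5933 payoff=53.8867 vs cont=53.5416 → 53.8867 [stop]  node(5,2) S=114.0289 payoff=35.4511 vs cont=35.1060 → 35.4511 [stop]  node(5,3) S=136.0200 payoff=13.4600 vs cont=13.1150 → 13.4600 [stop]  node(5,4) S=162.2520 payoff=0.0000 vs cont=0.4681 → 0.4681 [wait]  node(5,5) S=193.5431 payoff=0.0000 vs cont=0.0000 → 0.0000 [wait]  ⇒ S*(5)=136.0200
t_4: node(4,0) S=87.5253 payoff=61.9547 vs cont=61.6096 → 61.9547 [stop]  node(4,1) S=104.4050 payoff=45.0750 vs cont=44.7299 → 45.0750 [stop]  node(4,2) S=124.5400 payoff=24.9400 vs cont=24.5949 → 24.9400 [stop]  node(4,3) S=148.5581 payoff=0.9219 vs cont=7.0637 → 7.0637 [wait]  node(4,4) S=177.2082 payoff=0.0000 vs cont=0.2377 → 0.2377 [wait]  ⇒ S*(4)=124.5400
t_3: node(3,0) S=95.5933 payoff=53.8867 vs cont=53.5416 → 53.8867 [stop]  node(3,1) S=114.0289 payoff=35.4511 vs cont=35.1060 → 35.4511 [stop]  node(3,2) S=136.0200 payoff=13.4600 vs cont=16.1241 → 16.1241 [wait]  node(3,3) S=162.2520 payoff=0.0000 vs cont=3.7030 → 3.7030 [wait]  ⇒ S*(3)=114.0289
t_2: node(2,0) S=104.4050 payoff=45.0750 vs cont=44.7299 → 45.0750 [stop]  node(2,1) S=124.5400 payoff=24.9400 vs cont=25.9001 → 25.9001 [wait]  node(2,2) S=148.5581 payoff=0.9219 vs cont=10.0013 → 10.0013 [wait]  ⇒ S*(2)=104.4050
t_1: node(1,0) S=114.0289 payoff=35.4511 vs cont=35.5764 → 35.5764 [wait]  node(1,1) S=136.0200 payoff=13.4600 vs cont=18.0509 → 18.0509 [wait]  ⇒ S*(1)=-
t_0: node(0,0) S=124.5400 payoff=24.9400 vs cont=26.9078 → 26.9078 [wait]  ⇒ S*(0)=-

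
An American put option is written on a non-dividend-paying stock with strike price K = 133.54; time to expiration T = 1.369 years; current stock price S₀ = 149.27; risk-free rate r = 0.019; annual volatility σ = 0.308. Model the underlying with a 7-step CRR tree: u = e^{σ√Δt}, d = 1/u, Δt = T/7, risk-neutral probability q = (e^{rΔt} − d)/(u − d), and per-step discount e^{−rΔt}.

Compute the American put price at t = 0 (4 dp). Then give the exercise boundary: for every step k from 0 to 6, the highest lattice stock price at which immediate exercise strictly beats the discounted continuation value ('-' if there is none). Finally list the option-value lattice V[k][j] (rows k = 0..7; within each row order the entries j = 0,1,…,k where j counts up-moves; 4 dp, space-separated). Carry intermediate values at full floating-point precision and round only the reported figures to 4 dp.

price = 11.9295
boundary = - - - - 86.5674 99.1994 113.6746
tree:
11.9295
17.6967 5.7649
25.4890 9.3796 1.8878
35.3972 14.9368 3.4231 0.2368
46.9726 23.1132 6.1816 0.4568 0.0000
57.9960 34.3406 11.1112 0.8811 0.0000 0.0000
67.6157 46.9726 19.8654 1.6994 0.0000 0.0000 0.0000
76.0104 57.9960 34.3406 3.2779 0.0000 0.0000 0.0000 0.0000

params: Δt=0.19557 u=1.14592 d=0.87266 q=0.47962 e^(-rΔt)=0.99629
t_7 payoffs: 76.0104 57.9960 34.3406 3.2779 0.0000 0.0000 0.0000 0.0000
t_6: node(6,0) S=65.9243 payoff=67.6157 vs cont=67.1204 → 67.6157 [stop]  node(6,1) S=86.5674 payoff=46.9726 vs cont=46.4773 → 46.9726 [stop]  node(6,2) S=113.6746 payoff=19.8654 vs cont=19.3701 → 19.8654 [stop]  node(6,3) S=149.2700 payoff=0.0000 vs cont=1.6994 → 1.6994 [wait]  node(6,4) S=196.0115 payoff=0.0000 vs cont=0.0000 → 0.0000 [wait]  node(6,5) S=257.3893 payoff=0.0000 vs cont=0.0000 → 0.0000 [wait]  node(6,6) S=337.9866 payoff=0.0000 vs cont=0.0000 → 0.0000 [wait]  ⇒ S*(6)=113.6746
t_5: node(5,0) S=75.5440 payoff=57.9960 vs cont=57.5007 → 57.9960 [stop]  node(5,1) S=99.1994 payoff=34.3406 vs cont=33.8453 → 34.3406 [stop]  node(5,2) S=130.2621 payoff=3.2779 vs cont=11.1112 → 11.1112 [wait]  node(5,3) S=171.0516 payoff=0.0000 vs cont=0.8811 → 0.8811 [wait]  node(5,4) S=224.6136 payoff=0.0000 vs cont=0.0000 → 0.0000 [wait]  node(5,5) S=294.9477 payoff=0.0000 vs cont=0.0000 → 0.0000 [wait]  ⇒ S*(5)=99.1994
t_4: node(4,0) S=86.5674 payoff=46.9726 vs cont=46.4773 → 46.9726 [stop]  node(4,1) S=113.6746 payoff=19.8654 vs cont=23.1132 → 23.1132 [wait]  node(4,2) S=149.2700 payoff=0.0000 vs cont=6.1816 → 6.1816 [wait]  node(4,3) S=196.0115 payoff=0.0000 vs cont=0.4568 → 0.4568 [wait]  node(4,4) S=257.3893 payoff=0.0000 vs cont=0.0000 → 0.0000 [wait]  ⇒ S*(4)=86.5674
t_3: node(3,0) S=99.1994 payoff=34.3406 vs cont=35.3972 → 35.3972 [wait]  node(3,1) S=130.2621 payoff=3.2779 vs cont=14.9368 → 14.9368 [wait]  node(3,2) S=171.0516 payoff=0.0000 vs cont=3.4231 → 3.4231 [wait]  node(3,3) S=224.6136 payoff=0.0000 vs cont=0.2368 → 0.2368 [wait]  ⇒ S*(3)=-
t_2: node(2,0) S=113.6746 payoff=19.8654 vs cont=25.4890 → 25.4890 [wait]  node(2,1) S=149.2700 payoff=0.0000 vs cont=9.3796 → 9.3796 [wait]  node(2,2) S=196.0115 payoff=0.0000 vs cont=1.8878 → 1.8878 [wait]  ⇒ S*(2)=-
t_1: node(1,0) S=130.2621 payoff=3.2779 vs cont=17.6967 → 17.6967 [wait]  node(1,1) S=171.0516 payoff=0.0000 vs cont=5.7649 → 5.7649 [wait]  ⇒ S*(1)=-
t_0: node(0,0) S=149.2700 payoff=0.0000 vs cont=11.9295 → 11.9295 [wait]  ⇒ S*(0)=-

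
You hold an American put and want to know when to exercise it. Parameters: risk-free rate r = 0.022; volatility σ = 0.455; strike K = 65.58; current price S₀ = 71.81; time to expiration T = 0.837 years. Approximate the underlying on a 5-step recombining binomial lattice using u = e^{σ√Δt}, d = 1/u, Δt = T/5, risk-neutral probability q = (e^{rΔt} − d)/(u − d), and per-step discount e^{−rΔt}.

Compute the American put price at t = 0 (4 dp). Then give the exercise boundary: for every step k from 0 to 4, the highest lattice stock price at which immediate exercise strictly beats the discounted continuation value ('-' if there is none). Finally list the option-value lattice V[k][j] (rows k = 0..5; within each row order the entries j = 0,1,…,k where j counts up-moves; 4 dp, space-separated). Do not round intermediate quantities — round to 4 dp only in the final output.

params: Δt=0.16740 u=1.20462 d=0.83014 q=0.46345 e^(-rΔt)=0.99632
t_5 payoffs: 37.2699 24.4992 5.9677 0.0000 0.0000 0.0000
t_4: node(4,0) S=34.1028 payoff=31.4772 vs cont=31.2361 → 31.4772 [stop]  node(4,1) S=49.4866 payoff=16.0934 vs cont=15.8524 → 16.0934 [stop]  node(4,2) S=71.8100 payoff=0.0000 vs cont=3.1902 → 3.1902 [wait]  node(4,3) S=104.2035 payoff=0.0000 vs cont=0.0000 → 0.0000 [wait]  node(4,4) S=151.2098 payoff=0.0000 vs cont=0.0000 → 0.0000 [wait]  ⇒ S*(4)=49.4866
t_3: node(3,0) S=41.0808 payoff=24.4992 vs cont=24.2582 → 24.4992 [stop]  node(3,1) S=59.6123 payoff=5.9677 vs cont=10.0763 → 10.0763 [wait]  node(3,2) S=86.5035 payoff=0.0000 vs cont=1.7054 → 1.7054 [wait]  node(3,3) S=125.5253 payoff=0.0000 vs cont=0.0000 → 0.0000 [wait]  ⇒ S*(3)=41.0808
t_2: node(2,0) S=49.4866 payoff=16.0934 vs cont=17.7495 → 17.7495 [wait]  node(2,1) S=71.8100 payoff=0.0000 vs cont=6.1741 → 6.1741 [wait]  node(2,2) S=104.2035 payoff=0.0000 vs cont=0.9117 → 0.9117 [wait]  ⇒ S*(2)=-
t_1: node(1,0) S=59.6123 payoff=5.9677 vs cont=12.3394 → 12.3394 [wait]  node(1,1) S=86.5035 payoff=0.0000 vs cont=3.7215 → 3.7215 [wait]  ⇒ S*(1)=-
t_0: node(0,0) S=71.8100 payoff=0.0000 vs cont=8.3148 → 8.3148 [wait]  ⇒ S*(0)=-

price = 8.3148
boundary = - - - 41.0808 49.4866
tree:
8.3148
12.3394 3.7215
17.7495 6.1741 0.9117
24.4992 10.0763 1.7054 0.0000
31.4772 16.0934 3.1902 0.0000 0.0000
37.2699 24.4992 5.9677 0.0000 0.0000 0.0000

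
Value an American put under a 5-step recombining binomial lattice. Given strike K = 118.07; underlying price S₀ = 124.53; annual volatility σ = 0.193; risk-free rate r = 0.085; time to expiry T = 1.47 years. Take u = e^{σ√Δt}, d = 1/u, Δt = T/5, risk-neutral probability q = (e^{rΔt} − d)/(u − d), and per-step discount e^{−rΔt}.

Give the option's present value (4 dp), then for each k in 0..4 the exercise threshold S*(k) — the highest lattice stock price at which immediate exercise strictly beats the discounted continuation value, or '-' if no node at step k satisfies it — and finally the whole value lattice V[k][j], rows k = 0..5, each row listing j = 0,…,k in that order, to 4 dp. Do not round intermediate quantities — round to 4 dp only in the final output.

price = 4.5054
boundary = - - 101.0131 90.9766 101.0131
tree:
4.5054
8.9136 1.6909
17.0569 3.7397 0.3657
27.0934 8.1010 0.9247 0.0000
36.1327 17.0569 2.3383 0.0000 0.0000
44.2738 27.0934 5.9131 0.0000 0.0000 0.0000

Δt=0.29400  u=1.11032  d=0.90064  q=0.59455  discount=0.97532
step 5 (expiry): payoffs max(K−S,0) = 44.2738 27.0934 5.9131 0.0000 0.0000 0.0000
step 4: (k=4,j=0): S=81.9373, (K−S)⁺=36.1327, hold=33.2187 ⇒ V=36.1327 exercise | (k=4,j=1): S=101.0131, (K−S)⁺=17.0569, hold=14.1429 ⇒ V=17.0569 exercise | (k=4,j=2): S=124.5300, (K−S)⁺=0.0000, hold=2.3383 ⇒ V=2.3383 continue | (k=4,j=3): S=153.5218, (K−S)⁺=0.0000, hold=0.0000 ⇒ V=0.0000 continue | (k=4,j=4): S=189.2632, (K−S)⁺=0.0000, hold=0.0000 ⇒ V=0.0000 continue  boundary S*=101.0131
step 3: (k=3,j=0): S=90.9766, (K−S)⁺=27.0934, hold=24.1794 ⇒ V=27.0934 exercise | (k=3,j=1): S=112.1569, (K−S)⁺=5.9131, hold=8.1010 ⇒ V=8.1010 continue | (k=3,j=2): S=138.2681, (K−S)⁺=0.0000, hold=0.9247 ⇒ V=0.9247 continue | (k=3,j=3): S=170.4583, (K−S)⁺=0.0000, hold=0.0000 ⇒ V=0.0000 continue  boundary S*=90.9766
step 2: (k=2,j=0): S=101.0131, (K−S)⁺=17.0569, hold=15.4116 ⇒ V=17.0569 exercise | (k=2,j=1): S=124.5300, (K−S)⁺=0.0000, hold=3.7397 ⇒ V=3.7397 continue | (k=2,j=2): S=153.5218, (K−S)⁺=0.0000, hold=0.3657 ⇒ V=0.3657 continue  boundary S*=101.0131
step 1: (k=1,j=0): S=112.1569, (K−S)⁺=5.9131, hold=8.9136 ⇒ V=8.9136 continue | (k=1,j=1): S=138.2681, (K−S)⁺=0.0000, hold=1.6909 ⇒ V=1.6909 continue  boundary S*=-
step 0: (k=0,j=0): S=124.5300, (K−S)⁺=0.0000, hold=4.5054 ⇒ V=4.5054 continue  boundary S*=-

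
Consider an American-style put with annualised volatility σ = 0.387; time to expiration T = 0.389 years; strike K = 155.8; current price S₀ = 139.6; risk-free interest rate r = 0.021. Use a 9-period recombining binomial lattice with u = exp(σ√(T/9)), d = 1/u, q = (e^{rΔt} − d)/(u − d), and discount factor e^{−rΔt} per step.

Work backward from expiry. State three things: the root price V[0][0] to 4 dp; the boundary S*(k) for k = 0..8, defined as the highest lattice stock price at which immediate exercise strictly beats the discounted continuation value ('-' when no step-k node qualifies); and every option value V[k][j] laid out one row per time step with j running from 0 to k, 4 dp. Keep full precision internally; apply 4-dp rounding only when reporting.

params: Δt=0.04322 u=1.08378 d=0.92269 q=0.48553 e^(-rΔt)=0.99909
t_9 payoffs: 88.1284 76.3140 62.4370 46.1372 26.9919 4.5040 0.0000 0.0000 0.0000 0.0000
t_8: node(8,0) S=73.3413 payoff=82.4587 vs cont=82.3173 → 82.4587 [stop]  node(8,1) S=86.1456 payoff=69.6544 vs cont=69.5131 → 69.6544 [stop]  node(8,2) S=101.1852 payoff=54.6148 vs cont=54.4734 → 54.6148 [stop]  node(8,3) S=118.8506 payoff=36.9494 vs cont=36.8081 → 36.9494 [stop]  node(8,4) S=139.6000 payoff=16.2000 vs cont=16.0586 → 16.2000 [stop]  node(8,5) S=163.9720 payoff=0.0000 vs cont=2.3150 → 2.3150 [wait]  node(8,6) S=192.5989 payoff=0.0000 vs cont=0.0000 → 0.0000 [wait]  node(8,7) S=226.2236 payoff=0.0000 vs cont=0.0000 → 0.0000 [wait]  node(8,8) S=265.7187 payoff=0.0000 vs cont=0.0000 → 0.0000 [wait]  ⇒ S*(8)=139.6000
t_7: node(7,0) S=79.4860 payoff=76.3140 vs cont=76.1726 → 76.3140 [stop]  node(7,1) S=93.3630 payoff=62.4370 vs cont=62.2956 → 62.4370 [stop]  node(7,2) S=109.6628 payoff=46.1372 vs cont=45.9959 → 46.1372 [stop]  node(7,3) S=128.8081 payoff=26.9919 vs cont=26.8505 → 26.9919 [stop]  node(7,4) S=151.2960 payoff=4.5040 vs cont=9.4498 → 9.4498 [wait]  node(7,5) S=177.7099 payoff=0.0000 vs cont=1.1899 → 1.1899 [wait]  node(7,6) S=208.7353 payoff=0.0000 vs cont=0.0000 → 0.0000 [wait]  node(7,7) S=245.1772 payoff=0.0000 vs cont=0.0000 → 0.0000 [wait]  ⇒ S*(7)=128.8081
t_6: node(6,0) S=86.1456 payoff=69.6544 vs cont=69.5131 → 69.6544 [stop]  node(6,1) S=101.1852 payoff=54.6148 vs cont=54.4734 → 54.6148 [stop]  node(6,2) S=118.8506 payoff=36.9494 vs cont=36.8081 → 36.9494 [stop]  node(6,3) S=139.6000 payoff=16.2000 vs cont=18.4578 → 18.4578 [wait]  node(6,4) S=163.9720 payoff=0.0000 vs cont=5.4344 → 5.4344 [wait]  node(6,5) S=192.5989 payoff=0.0000 vs cont=0.6116 → 0.6116 [wait]  node(6,6) S=226.2236 payoff=0.0000 vs cont=0.0000 → 0.0000 [wait]  ⇒ S*(6)=118.8506
t_5: node(5,0) S=93.3630 payoff=62.4370 vs cont=62.2956 → 62.4370 [stop]  node(5,1) S=109.6628 payoff=46.1372 vs cont=45.9959 → 46.1372 [stop]  node(5,2) S=128.8081 payoff=26.9919 vs cont=27.9458 → 27.9458 [wait]  node(5,3) S=151.2960 payoff=4.5040 vs cont=12.1235 → 12.1235 [wait]  node(5,4) S=177.7099 payoff=0.0000 vs cont=3.0900 → 3.0900 [wait]  node(5,5) S=208.7353 payoff=0.0000 vs cont=0.3144 → 0.3144 [wait]  ⇒ S*(5)=109.6628
t_4: node(4,0) S=101.1852 payoff=54.6148 vs cont=54.4734 → 54.6148 [stop]  node(4,1) S=118.8506 payoff=36.9494 vs cont=37.2708 → 37.2708 [wait]  node(4,2) S=139.6000 payoff=16.2000 vs cont=20.2451 → 20.2451 [wait]  node(4,3) S=163.9720 payoff=0.0000 vs cont=7.7304 → 7.7304 [wait]  node(4,4) S=192.5989 payoff=0.0000 vs cont=1.7408 → 1.7408 [wait]  ⇒ S*(4)=101.1852
t_3: node(3,0) S=109.6628 payoff=46.1372 vs cont=46.1518 → 46.1518 [wait]  node(3,1) S=128.8081 payoff=26.9919 vs cont=28.9780 → 28.9780 [wait]  node(3,2) S=151.2960 payoff=4.5040 vs cont=14.1560 → 14.1560 [wait]  node(3,3) S=177.7099 payoff=0.0000 vs cont=4.8179 → 4.8179 [wait]  ⇒ S*(3)=-
t_2: node(2,0) S=118.8506 payoff=36.9494 vs cont=37.7790 → 37.7790 [wait]  node(2,1) S=139.6000 payoff=16.2000 vs cont=21.7616 → 21.7616 [wait]  node(2,2) S=163.9720 payoff=0.0000 vs cont=9.6133 → 9.6133 [wait]  ⇒ S*(2)=-
t_1: node(1,0) S=128.8081 payoff=26.9919 vs cont=29.9748 → 29.9748 [wait]  node(1,1) S=151.2960 payoff=4.5040 vs cont=15.8488 → 15.8488 [wait]  ⇒ S*(1)=-
t_0: node(0,0) S=139.6000 payoff=16.2000 vs cont=23.0952 → 23.0952 [wait]  ⇒ S*(0)=-

price = 23.0952
boundary = - - - - 101.1852 109.6628 118.8506 128.8081 139.6000
tree:
23.0952
29.9748 15.8488
37.7790 21.7616 9.6133
46.1518 28.9780 14.1560 4.8179
54.6148 37.2708 20.2451 7.7304 1.7408
62.4370 46.1372 27.9458 12.1235 3.0900 0.3144
69.6544 54.6148 36.9494 18.4578 5.4344 0.6116 0.0000
76.3140 62.4370 46.1372 26.9919 9.4498 1.1899 0.0000 0.0000
82.4587 69.6544 54.6148 36.9494 16.2000 2.3150 0.0000 0.0000 0.0000
88.1284 76.3140 62.4370 46.1372 26.9919 4.5040 0.0000 0.0000 0.0000 0.0000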